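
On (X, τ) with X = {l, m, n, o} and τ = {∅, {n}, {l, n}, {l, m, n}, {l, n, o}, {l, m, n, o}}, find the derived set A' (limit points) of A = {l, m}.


A' = {m, o}

For each x ∈ X, list the open sets U ∈ τ with x ∈ U, then check whether U ∩ (A ∖ {x}) ≠ ∅ for every such U.
  x = l: open {l, n} ∋ x has {l, n} ∩ (A ∖ {l}) = ∅, so x is NOT a limit point.
  x = m: opens ∋ x are {l, m, n}, {l, m, n, o}; each meets A ∖ {m}, so x IS a limit point.
  x = n: open {n} ∋ x has {n} ∩ (A ∖ {n}) = ∅, so x is NOT a limit point.
  x = o: opens ∋ x are {l, n, o}, {l, m, n, o}; each meets A ∖ {o}, so x IS a limit point.
Collecting: A' = {m, o}.


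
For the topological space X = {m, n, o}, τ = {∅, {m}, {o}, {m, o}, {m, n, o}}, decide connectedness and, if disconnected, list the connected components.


(X, τ) is connected.

Find clopen sets (U ∈ τ with X ∖ U ∈ τ):
  U = ∅, X ∖ U = {m, n, o} — both open, so U is clopen.
  U = {m, n, o}, X ∖ U = ∅ — both open, so U is clopen.
Only trivial clopens (∅ and X) exist, so (X, τ) is connected.
Compute connected components by grouping points that agree on all clopens:
  component: {m, n, o}


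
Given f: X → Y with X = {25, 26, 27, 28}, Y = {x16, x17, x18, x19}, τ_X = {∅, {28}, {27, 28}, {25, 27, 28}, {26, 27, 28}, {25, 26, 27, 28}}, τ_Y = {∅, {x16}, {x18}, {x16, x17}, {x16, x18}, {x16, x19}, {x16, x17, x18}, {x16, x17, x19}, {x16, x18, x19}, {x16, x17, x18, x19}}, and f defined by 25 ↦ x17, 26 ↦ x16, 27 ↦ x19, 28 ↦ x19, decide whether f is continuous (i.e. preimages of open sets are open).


f is NOT continuous.

Compute f^{-1}(U) for each U ∈ τ_Y:
  U = ∅: f^{-1}(U) = ∅ ∈ τ_X ✓.
  U = {x16}: f^{-1}(U) = {26} ∉ τ_X ✗.
  U = {x18}: f^{-1}(U) = ∅ ∈ τ_X ✓.
  U = {x16, x17}: f^{-1}(U) = {25, 26} ∉ τ_X ✗.
  U = {x16, x18}: f^{-1}(U) = {26} ∉ τ_X ✗.
  U = {x16, x19}: f^{-1}(U) = {26, 27, 28} ∈ τ_X ✓.
  U = {x16, x17, x18}: f^{-1}(U) = {25, 26} ∉ τ_X ✗.
  U = {x16, x17, x19}: f^{-1}(U) = {25, 26, 27, 28} ∈ τ_X ✓.
  U = {x16, x18, x19}: f^{-1}(U) = {26, 27, 28} ∈ τ_X ✓.
  U = {x16, x17, x18, x19}: f^{-1}(U) = {25, 26, 27, 28} ∈ τ_X ✓.
Found U = {x16} with f^{-1}(U) = {26} not in τ_X. Therefore f is NOT continuous.


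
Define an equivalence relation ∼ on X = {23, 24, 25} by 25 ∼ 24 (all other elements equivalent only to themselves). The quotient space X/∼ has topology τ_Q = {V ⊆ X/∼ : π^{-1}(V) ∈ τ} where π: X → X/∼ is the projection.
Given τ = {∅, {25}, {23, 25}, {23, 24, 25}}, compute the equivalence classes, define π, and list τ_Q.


X/∼ = {[23], [24=25]}; |τ_Q| = 2.

Equivalence classes: [23], [24=25].
Quotient map π: X → X/∼ sends 23 ↦ [23], 24 ↦ [24=25], 25 ↦ [24=25].
For each subset V ⊆ X/∼, compute π^{-1}(V) ⊆ X and check whether π^{-1}(V) ∈ τ. V is open in τ_Q iff π^{-1}(V) ∈ τ.
  V = {}: π^{-1}(V) = ∅ ∈ τ ✓.
  V = {[23]}: π^{-1}(V) = {23} ∉ τ ✗.
  V = {[24=25]}: π^{-1}(V) = {24, 25} ∉ τ ✗.
  V = {[23], [24=25]}: π^{-1}(V) = {23, 24, 25} ∈ τ ✓.
Open sets in the quotient: τ_Q = {{}, {[23], [24=25]}} (2 elements).


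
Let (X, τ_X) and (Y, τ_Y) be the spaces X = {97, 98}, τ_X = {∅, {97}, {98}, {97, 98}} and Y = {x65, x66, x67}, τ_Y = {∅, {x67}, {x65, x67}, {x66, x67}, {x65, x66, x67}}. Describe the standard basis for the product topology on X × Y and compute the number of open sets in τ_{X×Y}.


Basis B = {∅ × ∅, {97} × {x67}, {98} × {x67}, {97} × {x65, x67}, {97} × {x66, x67}, {97, 98} × {x67}, {98} × {x65, x67}, {98} × {x66, x67}, {97} × {x65, x66, x67}, {98} × {x65, x66, x67}, {97, 98} × {x65, x67}, {97, 98} × {x66, x67}, {97, 98} × {x65, x66, x67}}; |τ_{X×Y}| = 25.

Enumerate products U × V with U ∈ τ_X, V ∈ τ_Y (deduplicated):
  ∅ × ∅ = {} (∅)
  {97} × {x67} = {(97,x67)}
  {98} × {x67} = {(98,x67)}
  {97} × {x65, x67} = {(97,x65), (97,x67)}
  {97} × {x66, x67} = {(97,x66), (97,x67)}
  {97, 98} × {x67} = {(97,x67), (98,x67)}
  {98} × {x65, x67} = {(98,x65), (98,x67)}
  {98} × {x66, x67} = {(98,x66), (98,x67)}
  {97} × {x65, x66, x67} = {(97,x65), (97,x66), (97,x67)}
  {98} × {x65, x66, x67} = {(98,x65), (98,x66), (98,x67)}
  {97, 98} × {x65, x67} = {(97,x65), (97,x67), (98,x65), (98,x67)}
  {97, 98} × {x66, x67} = {(97,x66), (97,x67), (98,x66), (98,x67)}
  {97, 98} × {x65, x66, x67} = {(97,x65), (97,x66), (97,x67), (98,x65), (98,x66), (98,x67)}
These 13 distinct sets form the basis B.
Close under arbitrary unions to get τ_{X×Y}; counting gives |τ_{X×Y}| = 25.


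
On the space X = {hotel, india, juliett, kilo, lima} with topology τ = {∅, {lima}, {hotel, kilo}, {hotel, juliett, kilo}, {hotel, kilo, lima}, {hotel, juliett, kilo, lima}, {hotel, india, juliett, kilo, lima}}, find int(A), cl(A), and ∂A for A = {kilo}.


int(A) = ∅, cl(A) = {hotel, india, juliett, kilo}, ∂A = {hotel, india, juliett, kilo}.

Closed sets in (X, τ) are complements of opens:
  closed(X, τ) = {∅, {india}, {india, juliett}, {india, lima}, {india, juliett, lima}, {hotel, india, juliett, kilo}, {hotel, india, juliett, kilo, lima}}.
int(A) = ⋃ {U ∈ τ : U ⊆ A}. Opens contained in A: ∅.
Taking the union of these: int(A) = ∅.
cl(A) = ⋂ {C closed : A ⊆ C}. Closed sets containing A: {hotel, india, juliett, kilo}, {hotel, india, juliett, kilo, lima}.
Intersecting these: cl(A) = {hotel, india, juliett, kilo}.
∂A = cl(A) ∖ int(A) = {hotel, india, juliett, kilo} ∖ ∅ = {hotel, india, juliett, kilo}.


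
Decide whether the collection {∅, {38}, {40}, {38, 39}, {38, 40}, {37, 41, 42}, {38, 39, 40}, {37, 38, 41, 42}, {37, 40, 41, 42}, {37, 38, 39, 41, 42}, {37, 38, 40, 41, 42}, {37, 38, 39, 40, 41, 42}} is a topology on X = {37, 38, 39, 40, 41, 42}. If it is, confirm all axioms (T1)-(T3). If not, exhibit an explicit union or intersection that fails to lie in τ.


τ IS a topology on X.

Axiom (T1): ∅ ∈ τ? Yes; X ∈ τ? Yes.
Axiom (T2/T3): check pairwise unions and intersections of members of τ.
All pairwise intersections and unions checked — each lies in τ. Therefore τ satisfies (T1), (T2), (T3): it IS a topology on X.


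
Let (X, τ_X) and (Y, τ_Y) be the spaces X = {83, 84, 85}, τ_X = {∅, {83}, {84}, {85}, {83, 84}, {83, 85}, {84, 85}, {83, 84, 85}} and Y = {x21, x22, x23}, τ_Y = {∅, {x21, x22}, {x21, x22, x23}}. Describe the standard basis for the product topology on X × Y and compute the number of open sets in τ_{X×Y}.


Basis B = {∅ × ∅, {83} × {x21, x22}, {84} × {x21, x22}, {85} × {x21, x22}, {83} × {x21, x22, x23}, {84} × {x21, x22, x23}, {85} × {x21, x22, x23}, {83, 84} × {x21, x22}, {83, 85} × {x21, x22}, {84, 85} × {x21, x22}, {83, 84} × {x21, x22, x23}, {83, 85} × {x21, x22, x23}, {83, 84, 85} × {x21, x22}, {84, 85} × {x21, x22, x23}, {83, 84, 85} × {x21, x22, x23}}; |τ_{X×Y}| = 27.

Enumerate products U × V with U ∈ τ_X, V ∈ τ_Y (deduplicated):
  ∅ × ∅ = {} (∅)
  {83} × {x21, x22} = {(83,x21), (83,x22)}
  {84} × {x21, x22} = {(84,x21), (84,x22)}
  {85} × {x21, x22} = {(85,x21), (85,x22)}
  {83} × {x21, x22, x23} = {(83,x21), (83,x22), (83,x23)}
  {84} × {x21, x22, x23} = {(84,x21), (84,x22), (84,x23)}
  {85} × {x21, x22, x23} = {(85,x21), (85,x22), (85,x23)}
  {83, 84} × {x21, x22} = {(83,x21), (83,x22), (84,x21), (84,x22)}
  {83, 85} × {x21, x22} = {(83,x21), (83,x22), (85,x21), (85,x22)}
  {84, 85} × {x21, x22} = {(84,x21), (84,x22), (85,x21), (85,x22)}
  {83, 84} × {x21, x22, x23} = {(83,x21), (83,x22), (83,x23), (84,x21), (84,x22), (84,x23)}
  {83, 85} × {x21, x22, x23} = {(83,x21), (83,x22), (83,x23), (85,x21), (85,x22), (85,x23)}
  {83, 84, 85} × {x21, x22} = {(83,x21), (83,x22), (84,x21), (84,x22), (85,x21), (85,x22)}
  {84, 85} × {x21, x22, x23} = {(84,x21), (84,x22), (84,x23), (85,x21), (85,x22), (85,x23)}
  {83, 84, 85} × {x21, x22, x23} = {(83,x21), (83,x22), (83,x23), (84,x21), (84,x22), (84,x23), (85,x21), (85,x22), (85,x23)}
These 15 distinct sets form the basis B.
Close under arbitrary unions to get τ_{X×Y}; counting gives |τ_{X×Y}| = 27.


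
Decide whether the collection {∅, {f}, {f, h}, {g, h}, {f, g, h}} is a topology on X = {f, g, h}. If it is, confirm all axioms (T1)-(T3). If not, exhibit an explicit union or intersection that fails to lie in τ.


τ is NOT a topology on X.

Axiom (T1): ∅ ∈ τ? Yes; X ∈ τ? Yes.
Axiom (T2/T3): check pairwise unions and intersections of members of τ.
Counterexample for (T3): {f, h} ∩ {g, h} = {h} ∉ τ. Therefore τ is NOT a topology.


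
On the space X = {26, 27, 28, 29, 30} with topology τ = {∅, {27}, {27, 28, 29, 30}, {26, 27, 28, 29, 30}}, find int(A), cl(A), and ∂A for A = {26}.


int(A) = ∅, cl(A) = {26}, ∂A = {26}.

Closed sets in (X, τ) are complements of opens:
  closed(X, τ) = {∅, {26}, {26, 28, 29, 30}, {26, 27, 28, 29, 30}}.
int(A) = ⋃ {U ∈ τ : U ⊆ A}. Opens contained in A: ∅.
Taking the union of these: int(A) = ∅.
cl(A) = ⋂ {C closed : A ⊆ C}. Closed sets containing A: {26}, {26, 28, 29, 30}, {26, 27, 28, 29, 30}.
Intersecting these: cl(A) = {26}.
∂A = cl(A) ∖ int(A) = {26} ∖ ∅ = {26}.


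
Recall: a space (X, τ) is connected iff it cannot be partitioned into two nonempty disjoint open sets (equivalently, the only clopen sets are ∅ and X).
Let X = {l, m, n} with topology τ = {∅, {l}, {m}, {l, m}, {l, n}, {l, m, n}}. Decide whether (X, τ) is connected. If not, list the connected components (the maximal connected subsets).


(X, τ) is disconnected; components = [{m}, {l, n}].

Find clopen sets (U ∈ τ with X ∖ U ∈ τ):
  U = ∅, X ∖ U = {l, m, n} — both open, so U is clopen.
  U = {m}, X ∖ U = {l, n} — both open, so U is clopen.
  U = {l, n}, X ∖ U = {m} — both open, so U is clopen.
  U = {l, m, n}, X ∖ U = ∅ — both open, so U is clopen.
Nontrivial clopen(s) exist: e.g. {m}. So (X, τ) is disconnected.
Compute connected components by grouping points that agree on all clopens:
  component: {m}
  component: {l, n}


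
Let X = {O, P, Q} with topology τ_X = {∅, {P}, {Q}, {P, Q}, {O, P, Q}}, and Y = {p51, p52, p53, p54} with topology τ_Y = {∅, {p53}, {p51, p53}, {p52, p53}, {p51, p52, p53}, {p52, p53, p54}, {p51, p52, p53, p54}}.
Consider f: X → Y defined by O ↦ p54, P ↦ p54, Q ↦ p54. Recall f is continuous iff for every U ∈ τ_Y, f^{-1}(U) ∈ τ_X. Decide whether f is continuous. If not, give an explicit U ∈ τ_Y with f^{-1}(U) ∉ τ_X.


f IS continuous.

Compute f^{-1}(U) for each U ∈ τ_Y:
  U = ∅: f^{-1}(U) = ∅ ∈ τ_X ✓.
  U = {p53}: f^{-1}(U) = ∅ ∈ τ_X ✓.
  U = {p51, p53}: f^{-1}(U) = ∅ ∈ τ_X ✓.
  U = {p52, p53}: f^{-1}(U) = ∅ ∈ τ_X ✓.
  U = {p51, p52, p53}: f^{-1}(U) = ∅ ∈ τ_X ✓.
  U = {p52, p53, p54}: f^{-1}(U) = {O, P, Q} ∈ τ_X ✓.
  U = {p51, p52, p53, p54}: f^{-1}(U) = {O, P, Q} ∈ τ_X ✓.
Every preimage lies in τ_X, so f IS continuous.


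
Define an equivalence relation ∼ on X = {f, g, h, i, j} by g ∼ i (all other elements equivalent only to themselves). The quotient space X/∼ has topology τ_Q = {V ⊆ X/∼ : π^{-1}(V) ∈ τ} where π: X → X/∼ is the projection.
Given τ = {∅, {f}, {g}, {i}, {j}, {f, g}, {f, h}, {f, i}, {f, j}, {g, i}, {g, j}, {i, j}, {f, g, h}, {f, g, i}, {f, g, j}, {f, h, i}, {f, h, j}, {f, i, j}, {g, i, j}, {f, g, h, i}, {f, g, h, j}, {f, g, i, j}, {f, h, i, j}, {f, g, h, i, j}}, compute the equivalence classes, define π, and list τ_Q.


X/∼ = {[f], [g=i], [h], [j]}; |τ_Q| = 12.

Equivalence classes: [f], [g=i], [h], [j].
Quotient map π: X → X/∼ sends f ↦ [f], g ↦ [g=i], h ↦ [h], i ↦ [g=i], j ↦ [j].
For each subset V ⊆ X/∼, compute π^{-1}(V) ⊆ X and check whether π^{-1}(V) ∈ τ. V is open in τ_Q iff π^{-1}(V) ∈ τ.
  V = {}: π^{-1}(V) = ∅ ∈ τ ✓.
  V = {[f]}: π^{-1}(V) = {f} ∈ τ ✓.
  V = {[g=i]}: π^{-1}(V) = {g, i} ∈ τ ✓.
  V = {[f], [g=i]}: π^{-1}(V) = {f, g, i} ∈ τ ✓.
  V = {[h]}: π^{-1}(V) = {h} ∉ τ ✗.
  V = {[f], [h]}: π^{-1}(V) = {f, h} ∈ τ ✓.
  V = {[g=i], [h]}: π^{-1}(V) = {g, h, i} ∉ τ ✗.
  V = {[f], [g=i], [h]}: π^{-1}(V) = {f, g, h, i} ∈ τ ✓.
  V = {[j]}: π^{-1}(V) = {j} ∈ τ ✓.
  V = {[f], [j]}: π^{-1}(V) = {f, j} ∈ τ ✓.
  V = {[g=i], [j]}: π^{-1}(V) = {g, i, j} ∈ τ ✓.
  V = {[f], [g=i], [j]}: π^{-1}(V) = {f, g, i, j} ∈ τ ✓.
  V = {[h], [j]}: π^{-1}(V) = {h, j} ∉ τ ✗.
  V = {[f], [h], [j]}: π^{-1}(V) = {f, h, j} ∈ τ ✓.
  V = {[g=i], [h], [j]}: π^{-1}(V) = {g, h, i, j} ∉ τ ✗.
  V = {[f], [g=i], [h], [j]}: π^{-1}(V) = {f, g, h, i, j} ∈ τ ✓.
Open sets in the quotient: τ_Q = {{}, {[f]}, {[g=i]}, {[f], [g=i]}, {[f], [h]}, {[f], [g=i], [h]}, {[j]}, {[f], [j]}, {[g=i], [j]}, {[f], [g=i], [j]}, {[f], [h], [j]}, {[f], [g=i], [h], [j]}} (12 elements).


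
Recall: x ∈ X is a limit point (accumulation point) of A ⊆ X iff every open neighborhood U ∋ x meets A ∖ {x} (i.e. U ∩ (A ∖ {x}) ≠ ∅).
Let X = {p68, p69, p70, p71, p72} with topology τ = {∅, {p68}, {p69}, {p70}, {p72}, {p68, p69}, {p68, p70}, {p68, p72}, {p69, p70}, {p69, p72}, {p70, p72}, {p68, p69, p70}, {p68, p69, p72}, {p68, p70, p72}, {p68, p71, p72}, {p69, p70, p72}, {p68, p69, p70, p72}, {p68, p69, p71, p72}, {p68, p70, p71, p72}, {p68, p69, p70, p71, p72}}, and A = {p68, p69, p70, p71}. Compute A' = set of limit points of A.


A' = {p71}

For each x ∈ X, list the open sets U ∈ τ with x ∈ U, then check whether U ∩ (A ∖ {x}) ≠ ∅ for every such U.
  x = p68: open {p68} ∋ x has {p68} ∩ (A ∖ {p68}) = ∅, so x is NOT a limit point.
  x = p69: open {p69} ∋ x has {p69} ∩ (A ∖ {p69}) = ∅, so x is NOT a limit point.
  x = p70: open {p70} ∋ x has {p70} ∩ (A ∖ {p70}) = ∅, so x is NOT a limit point.
  x = p71: opens ∋ x are {p68, p71, p72}, {p68, p69, p71, p72}, {p68, p70, p71, p72}, {p68, p69, p70, p71, p72}; each meets A ∖ {p71}, so x IS a limit point.
  x = p72: open {p72} ∋ x has {p72} ∩ (A ∖ {p72}) = ∅, so x is NOT a limit point.
Collecting: A' = {p71}.


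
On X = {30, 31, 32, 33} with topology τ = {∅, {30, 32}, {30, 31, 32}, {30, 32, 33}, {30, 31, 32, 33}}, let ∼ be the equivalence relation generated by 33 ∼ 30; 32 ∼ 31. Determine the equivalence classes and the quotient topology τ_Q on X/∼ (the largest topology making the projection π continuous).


X/∼ = {[30=33], [31=32]}; |τ_Q| = 2.

Equivalence classes: [30=33], [31=32].
Quotient map π: X → X/∼ sends 30 ↦ [30=33], 31 ↦ [31=32], 32 ↦ [31=32], 33 ↦ [30=33].
For each subset V ⊆ X/∼, compute π^{-1}(V) ⊆ X and check whether π^{-1}(V) ∈ τ. V is open in τ_Q iff π^{-1}(V) ∈ τ.
  V = {}: π^{-1}(V) = ∅ ∈ τ ✓.
  V = {[30=33]}: π^{-1}(V) = {30, 33} ∉ τ ✗.
  V = {[31=32]}: π^{-1}(V) = {31, 32} ∉ τ ✗.
  V = {[30=33], [31=32]}: π^{-1}(V) = {30, 31, 32, 33} ∈ τ ✓.
Open sets in the quotient: τ_Q = {{}, {[30=33], [31=32]}} (2 elements).


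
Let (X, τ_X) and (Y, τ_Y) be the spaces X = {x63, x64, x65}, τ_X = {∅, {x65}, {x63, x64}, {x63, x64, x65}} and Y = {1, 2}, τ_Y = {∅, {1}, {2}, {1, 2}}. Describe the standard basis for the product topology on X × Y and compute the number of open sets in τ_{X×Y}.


Basis B = {∅ × ∅, {x65} × {1}, {x65} × {2}, {x63, x64} × {1}, {x63, x64} × {2}, {x65} × {1, 2}, {x63, x64, x65} × {1}, {x63, x64, x65} × {2}, {x63, x64} × {1, 2}, {x63, x64, x65} × {1, 2}}; |τ_{X×Y}| = 16.

Enumerate products U × V with U ∈ τ_X, V ∈ τ_Y (deduplicated):
  ∅ × ∅ = {} (∅)
  {x65} × {1} = {(x65,1)}
  {x65} × {2} = {(x65,2)}
  {x63, x64} × {1} = {(x63,1), (x64,1)}
  {x63, x64} × {2} = {(x63,2), (x64,2)}
  {x65} × {1, 2} = {(x65,1), (x65,2)}
  {x63, x64, x65} × {1} = {(x63,1), (x64,1), (x65,1)}
  {x63, x64, x65} × {2} = {(x63,2), (x64,2), (x65,2)}
  {x63, x64} × {1, 2} = {(x63,1), (x63,2), (x64,1), (x64,2)}
  {x63, x64, x65} × {1, 2} = {(x63,1), (x63,2), (x64,1), (x64,2), (x65,1), (x65,2)}
These 10 distinct sets form the basis B.
Close under arbitrary unions to get τ_{X×Y}; counting gives |τ_{X×Y}| = 16.


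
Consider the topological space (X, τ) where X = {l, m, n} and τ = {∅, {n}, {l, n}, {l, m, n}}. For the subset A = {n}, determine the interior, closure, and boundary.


int(A) = {n}, cl(A) = {l, m, n}, ∂A = {l, m}.

Closed sets in (X, τ) are complements of opens:
  closed(X, τ) = {∅, {m}, {l, m}, {l, m, n}}.
int(A) = ⋃ {U ∈ τ : U ⊆ A}. Opens contained in A: ∅, {n}.
Taking the union of these: int(A) = {n}.
cl(A) = ⋂ {C closed : A ⊆ C}. Closed sets containing A: {l, m, n}.
Intersecting these: cl(A) = {l, m, n}.
∂A = cl(A) ∖ int(A) = {l, m, n} ∖ {n} = {l, m}.


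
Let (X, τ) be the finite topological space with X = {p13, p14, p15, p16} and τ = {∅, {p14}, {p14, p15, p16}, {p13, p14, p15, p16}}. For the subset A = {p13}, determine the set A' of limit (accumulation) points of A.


A' = ∅

For each x ∈ X, list the open sets U ∈ τ with x ∈ U, then check whether U ∩ (A ∖ {x}) ≠ ∅ for every such U.
  x = p13: open {p13, p14, p15, p16} ∋ x has {p13, p14, p15, p16} ∩ (A ∖ {p13}) = ∅, so x is NOT a limit point.
  x = p14: open {p14} ∋ x has {p14} ∩ (A ∖ {p14}) = ∅, so x is NOT a limit point.
  x = p15: open {p14, p15, p16} ∋ x has {p14, p15, p16} ∩ (A ∖ {p15}) = ∅, so x is NOT a limit point.
  x = p16: open {p14, p15, p16} ∋ x has {p14, p15, p16} ∩ (A ∖ {p16}) = ∅, so x is NOT a limit point.
Collecting: A' = ∅.


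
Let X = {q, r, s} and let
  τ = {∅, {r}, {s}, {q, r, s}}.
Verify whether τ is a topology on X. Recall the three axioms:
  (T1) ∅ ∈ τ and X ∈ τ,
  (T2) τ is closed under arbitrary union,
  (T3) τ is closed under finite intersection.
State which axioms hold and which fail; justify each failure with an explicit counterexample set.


τ is NOT a topology on X.

Axiom (T1): ∅ ∈ τ? Yes; X ∈ τ? Yes.
Axiom (T2/T3): check pairwise unions and intersections of members of τ.
Counterexample for (T2): {r} ∪ {s} = {r, s} ∉ τ. Therefore τ is NOT a topology.


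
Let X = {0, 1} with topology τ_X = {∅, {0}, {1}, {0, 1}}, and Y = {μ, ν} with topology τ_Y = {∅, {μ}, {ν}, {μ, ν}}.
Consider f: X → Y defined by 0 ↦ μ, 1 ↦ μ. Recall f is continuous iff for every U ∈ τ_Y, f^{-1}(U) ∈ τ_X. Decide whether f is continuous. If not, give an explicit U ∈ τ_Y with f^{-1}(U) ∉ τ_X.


f IS continuous.

Compute f^{-1}(U) for each U ∈ τ_Y:
  U = ∅: f^{-1}(U) = ∅ ∈ τ_X ✓.
  U = {μ}: f^{-1}(U) = {0, 1} ∈ τ_X ✓.
  U = {ν}: f^{-1}(U) = ∅ ∈ τ_X ✓.
  U = {μ, ν}: f^{-1}(U) = {0, 1} ∈ τ_X ✓.
Every preimage lies in τ_X, so f IS continuous.


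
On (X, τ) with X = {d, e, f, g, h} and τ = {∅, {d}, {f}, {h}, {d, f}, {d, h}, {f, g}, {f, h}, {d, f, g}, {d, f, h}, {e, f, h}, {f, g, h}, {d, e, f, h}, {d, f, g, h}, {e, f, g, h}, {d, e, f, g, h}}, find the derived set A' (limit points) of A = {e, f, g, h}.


A' = {e, g}

For each x ∈ X, list the open sets U ∈ τ with x ∈ U, then check whether U ∩ (A ∖ {x}) ≠ ∅ for every such U.
  x = d: open {d} ∋ x has {d} ∩ (A ∖ {d}) = ∅, so x is NOT a limit point.
  x = e: opens ∋ x are {e, f, h}, {d, e, f, h}, {e, f, g, h}, {d, e, f, g, h}; each meets A ∖ {e}, so x IS a limit point.
  x = f: open {f} ∋ x has {f} ∩ (A ∖ {f}) = ∅, so x is NOT a limit point.
  x = g: opens ∋ x are {f, g}, {d, f, g}, {f, g, h}, {d, f, g, h}, {e, f, g, h}, {d, e, f, g, h}; each meets A ∖ {g}, so x IS a limit point.
  x = h: open {h} ∋ x has {h} ∩ (A ∖ {h}) = ∅, so x is NOT a limit point.
Collecting: A' = {e, g}.


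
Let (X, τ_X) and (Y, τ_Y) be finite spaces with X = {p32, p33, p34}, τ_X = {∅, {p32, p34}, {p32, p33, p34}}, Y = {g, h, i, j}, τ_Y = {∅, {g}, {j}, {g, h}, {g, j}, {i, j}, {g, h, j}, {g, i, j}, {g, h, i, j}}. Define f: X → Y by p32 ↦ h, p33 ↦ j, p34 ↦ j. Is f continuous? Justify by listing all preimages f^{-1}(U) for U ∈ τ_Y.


f is NOT continuous.

Compute f^{-1}(U) for each U ∈ τ_Y:
  U = ∅: f^{-1}(U) = ∅ ∈ τ_X ✓.
  U = {g}: f^{-1}(U) = ∅ ∈ τ_X ✓.
  U = {j}: f^{-1}(U) = {p33, p34} ∉ τ_X ✗.
  U = {g, h}: f^{-1}(U) = {p32} ∉ τ_X ✗.
  U = {g, j}: f^{-1}(U) = {p33, p34} ∉ τ_X ✗.
  U = {i, j}: f^{-1}(U) = {p33, p34} ∉ τ_X ✗.
  U = {g, h, j}: f^{-1}(U) = {p32, p33, p34} ∈ τ_X ✓.
  U = {g, i, j}: f^{-1}(U) = {p33, p34} ∉ τ_X ✗.
  U = {g, h, i, j}: f^{-1}(U) = {p32, p33, p34} ∈ τ_X ✓.
Found U = {j} with f^{-1}(U) = {p33, p34} not in τ_X. Therefore f is NOT continuous.


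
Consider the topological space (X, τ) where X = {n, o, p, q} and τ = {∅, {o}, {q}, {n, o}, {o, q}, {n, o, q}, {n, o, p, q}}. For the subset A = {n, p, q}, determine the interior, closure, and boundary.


int(A) = {q}, cl(A) = {n, p, q}, ∂A = {n, p}.

Closed sets in (X, τ) are complements of opens:
  closed(X, τ) = {∅, {p}, {n, p}, {p, q}, {n, o, p}, {n, p, q}, {n, o, p, q}}.
int(A) = ⋃ {U ∈ τ : U ⊆ A}. Opens contained in A: ∅, {q}.
Taking the union of these: int(A) = {q}.
cl(A) = ⋂ {C closed : A ⊆ C}. Closed sets containing A: {n, p, q}, {n, o, p, q}.
Intersecting these: cl(A) = {n, p, q}.
∂A = cl(A) ∖ int(A) = {n, p, q} ∖ {q} = {n, p}.


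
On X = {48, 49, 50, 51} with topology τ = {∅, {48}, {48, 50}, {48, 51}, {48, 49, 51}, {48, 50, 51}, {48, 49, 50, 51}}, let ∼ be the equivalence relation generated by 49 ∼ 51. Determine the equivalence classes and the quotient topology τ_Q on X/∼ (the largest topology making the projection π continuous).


X/∼ = {[48], [49=51], [50]}; |τ_Q| = 5.

Equivalence classes: [48], [49=51], [50].
Quotient map π: X → X/∼ sends 48 ↦ [48], 49 ↦ [49=51], 50 ↦ [50], 51 ↦ [49=51].
For each subset V ⊆ X/∼, compute π^{-1}(V) ⊆ X and check whether π^{-1}(V) ∈ τ. V is open in τ_Q iff π^{-1}(V) ∈ τ.
  V = {}: π^{-1}(V) = ∅ ∈ τ ✓.
  V = {[48]}: π^{-1}(V) = {48} ∈ τ ✓.
  V = {[49=51]}: π^{-1}(V) = {49, 51} ∉ τ ✗.
  V = {[48], [49=51]}: π^{-1}(V) = {48, 49, 51} ∈ τ ✓.
  V = {[50]}: π^{-1}(V) = {50} ∉ τ ✗.
  V = {[48], [50]}: π^{-1}(V) = {48, 50} ∈ τ ✓.
  V = {[49=51], [50]}: π^{-1}(V) = {49, 50, 51} ∉ τ ✗.
  V = {[48], [49=51], [50]}: π^{-1}(V) = {48, 49, 50, 51} ∈ τ ✓.
Open sets in the quotient: τ_Q = {{}, {[48]}, {[48], [49=51]}, {[48], [50]}, {[48], [49=51], [50]}} (5 elements).


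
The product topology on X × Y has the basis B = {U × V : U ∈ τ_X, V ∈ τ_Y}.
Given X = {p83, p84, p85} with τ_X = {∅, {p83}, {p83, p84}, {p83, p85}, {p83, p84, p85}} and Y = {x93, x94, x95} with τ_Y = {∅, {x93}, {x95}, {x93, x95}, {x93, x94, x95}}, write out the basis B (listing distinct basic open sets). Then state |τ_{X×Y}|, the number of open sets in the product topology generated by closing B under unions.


Basis B = {∅ × ∅, {p83} × {x93}, {p83} × {x95}, {p83} × {x93, x95}, {p83, p84} × {x93}, {p83, p85} × {x93}, {p83, p84} × {x95}, {p83, p85} × {x95}, {p83} × {x93, x94, x95}, {p83, p84, p85} × {x93}, {p83, p84, p85} × {x95}, {p83, p84} × {x93, x95}, {p83, p85} × {x93, x95}, {p83, p84} × {x93, x94, x95}, {p83, p85} × {x93, x94, x95}, {p83, p84, p85} × {x93, x95}, {p83, p84, p85} × {x93, x94, x95}}; |τ_{X×Y}| = 50.

Enumerate products U × V with U ∈ τ_X, V ∈ τ_Y (deduplicated):
  ∅ × ∅ = {} (∅)
  {p83} × {x93} = {(p83,x93)}
  {p83} × {x95} = {(p83,x95)}
  {p83} × {x93, x95} = {(p83,x93), (p83,x95)}
  {p83, p84} × {x93} = {(p83,x93), (p84,x93)}
  {p83, p85} × {x93} = {(p83,x93), (p85,x93)}
  {p83, p84} × {x95} = {(p83,x95), (p84,x95)}
  {p83, p85} × {x95} = {(p83,x95), (p85,x95)}
  {p83} × {x93, x94, x95} = {(p83,x93), (p83,x94), (p83,x95)}
  {p83, p84, p85} × {x93} = {(p83,x93), (p84,x93), (p85,x93)}
  {p83, p84, p85} × {x95} = {(p83,x95), (p84,x95), (p85,x95)}
  {p83, p84} × {x93, x95} = {(p83,x93), (p83,x95), (p84,x93), (p84,x95)}
  {p83, p85} × {x93, x95} = {(p83,x93), (p83,x95), (p85,x93), (p85,x95)}
  {p83, p84} × {x93, x94, x95} = {(p83,x93), (p83,x94), (p83,x95), (p84,x93), (p84,x94), (p84,x95)}
  {p83, p85} × {x93, x94, x95} = {(p83,x93), (p83,x94), (p83,x95), (p85,x93), (p85,x94), (p85,x95)}
  {p83, p84, p85} × {x93, x95} = {(p83,x93), (p83,x95), (p84,x93), (p84,x95), (p85,x93), (p85,x95)}
  {p83, p84, p85} × {x93, x94, x95} = {(p83,x93), (p83,x94), (p83,x95), (p84,x93), (p84,x94), (p84,x95), (p85,x93), (p85,x94), (p85,x95)}
These 17 distinct sets form the basis B.
Close under arbitrary unions to get τ_{X×Y}; counting gives |τ_{X×Y}| = 50.


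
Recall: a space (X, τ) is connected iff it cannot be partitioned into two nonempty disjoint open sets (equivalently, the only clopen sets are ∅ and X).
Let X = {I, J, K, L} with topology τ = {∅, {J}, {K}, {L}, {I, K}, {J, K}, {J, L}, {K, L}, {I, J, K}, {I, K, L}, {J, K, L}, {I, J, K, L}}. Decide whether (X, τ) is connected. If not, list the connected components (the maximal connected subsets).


(X, τ) is disconnected; components = [{J}, {L}, {I, K}].

Find clopen sets (U ∈ τ with X ∖ U ∈ τ):
  U = ∅, X ∖ U = {I, J, K, L} — both open, so U is clopen.
  U = {J}, X ∖ U = {I, K, L} — both open, so U is clopen.
  U = {L}, X ∖ U = {I, J, K} — both open, so U is clopen.
  U = {I, K}, X ∖ U = {J, L} — both open, so U is clopen.
  U = {J, L}, X ∖ U = {I, K} — both open, so U is clopen.
  U = {I, J, K}, X ∖ U = {L} — both open, so U is clopen.
  U = {I, K, L}, X ∖ U = {J} — both open, so U is clopen.
  U = {I, J, K, L}, X ∖ U = ∅ — both open, so U is clopen.
Nontrivial clopen(s) exist: e.g. {J, L}. So (X, τ) is disconnected.
Compute connected components by grouping points that agree on all clopens:
  component: {J}
  component: {L}
  component: {I, K}


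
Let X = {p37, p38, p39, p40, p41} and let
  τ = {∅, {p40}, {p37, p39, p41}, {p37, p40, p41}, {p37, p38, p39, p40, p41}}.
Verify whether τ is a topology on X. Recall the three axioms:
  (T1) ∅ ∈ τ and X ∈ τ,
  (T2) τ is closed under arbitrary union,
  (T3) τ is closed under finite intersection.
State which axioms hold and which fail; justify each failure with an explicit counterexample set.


τ is NOT a topology on X.

Axiom (T1): ∅ ∈ τ? Yes; X ∈ τ? Yes.
Axiom (T2/T3): check pairwise unions and intersections of members of τ.
Counterexample for (T2): {p40} ∪ {p37, p39, p41} = {p37, p39, p40, p41} ∉ τ. Therefore τ is NOT a topology.


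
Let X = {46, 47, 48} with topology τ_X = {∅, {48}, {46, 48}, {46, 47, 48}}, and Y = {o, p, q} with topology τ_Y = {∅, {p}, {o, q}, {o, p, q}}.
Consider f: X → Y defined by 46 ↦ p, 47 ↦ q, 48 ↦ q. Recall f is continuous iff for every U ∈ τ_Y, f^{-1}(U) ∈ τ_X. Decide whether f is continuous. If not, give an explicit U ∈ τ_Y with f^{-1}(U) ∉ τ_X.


f is NOT continuous.

Compute f^{-1}(U) for each U ∈ τ_Y:
  U = ∅: f^{-1}(U) = ∅ ∈ τ_X ✓.
  U = {p}: f^{-1}(U) = {46} ∉ τ_X ✗.
  U = {o, q}: f^{-1}(U) = {47, 48} ∉ τ_X ✗.
  U = {o, p, q}: f^{-1}(U) = {46, 47, 48} ∈ τ_X ✓.
Found U = {p} with f^{-1}(U) = {46} not in τ_X. Therefore f is NOT continuous.


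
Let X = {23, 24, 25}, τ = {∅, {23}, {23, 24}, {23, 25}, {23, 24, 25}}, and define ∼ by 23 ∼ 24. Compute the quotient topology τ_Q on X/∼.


X/∼ = {[23=24], [25]}; |τ_Q| = 3.

Equivalence classes: [23=24], [25].
Quotient map π: X → X/∼ sends 23 ↦ [23=24], 24 ↦ [23=24], 25 ↦ [25].
For each subset V ⊆ X/∼, compute π^{-1}(V) ⊆ X and check whether π^{-1}(V) ∈ τ. V is open in τ_Q iff π^{-1}(V) ∈ τ.
  V = {}: π^{-1}(V) = ∅ ∈ τ ✓.
  V = {[23=24]}: π^{-1}(V) = {23, 24} ∈ τ ✓.
  V = {[25]}: π^{-1}(V) = {25} ∉ τ ✗.
  V = {[23=24], [25]}: π^{-1}(V) = {23, 24, 25} ∈ τ ✓.
Open sets in the quotient: τ_Q = {{}, {[23=24]}, {[23=24], [25]}} (3 elements).


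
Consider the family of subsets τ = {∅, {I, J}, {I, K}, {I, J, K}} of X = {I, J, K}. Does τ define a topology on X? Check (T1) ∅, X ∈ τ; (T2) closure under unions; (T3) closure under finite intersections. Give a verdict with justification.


τ is NOT a topology on X.

Axiom (T1): ∅ ∈ τ? Yes; X ∈ τ? Yes.
Axiom (T2/T3): check pairwise unions and intersections of members of τ.
Counterexample for (T3): {I, J} ∩ {I, K} = {I} ∉ τ. Therefore τ is NOT a topology.


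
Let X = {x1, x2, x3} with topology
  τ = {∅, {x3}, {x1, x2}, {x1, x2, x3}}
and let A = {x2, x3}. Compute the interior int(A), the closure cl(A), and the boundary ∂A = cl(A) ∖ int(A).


int(A) = {x3}, cl(A) = {x1, x2, x3}, ∂A = {x1, x2}.

Closed sets in (X, τ) are complements of opens:
  closed(X, τ) = {∅, {x3}, {x1, x2}, {x1, x2, x3}}.
int(A) = ⋃ {U ∈ τ : U ⊆ A}. Opens contained in A: ∅, {x3}.
Taking the union of these: int(A) = {x3}.
cl(A) = ⋂ {C closed : A ⊆ C}. Closed sets containing A: {x1, x2, x3}.
Intersecting these: cl(A) = {x1, x2, x3}.
∂A = cl(A) ∖ int(A) = {x1, x2, x3} ∖ {x3} = {x1, x2}.


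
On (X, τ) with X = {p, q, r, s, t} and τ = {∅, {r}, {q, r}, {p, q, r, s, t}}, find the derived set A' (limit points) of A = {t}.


A' = {p, s}

For each x ∈ X, list the open sets U ∈ τ with x ∈ U, then check whether U ∩ (A ∖ {x}) ≠ ∅ for every such U.
  x = p: opens ∋ x are {p, q, r, s, t}; each meets A ∖ {p}, so x IS a limit point.
  x = q: open {q, r} ∋ x has {q, r} ∩ (A ∖ {q}) = ∅, so x is NOT a limit point.
  x = r: open {r} ∋ x has {r} ∩ (A ∖ {r}) = ∅, so x is NOT a limit point.
  x = s: opens ∋ x are {p, q, r, s, t}; each meets A ∖ {s}, so x IS a limit point.
  x = t: open {p, q, r, s, t} ∋ x has {p, q, r, s, t} ∩ (A ∖ {t}) = ∅, so x is NOT a limit point.
Collecting: A' = {p, s}.


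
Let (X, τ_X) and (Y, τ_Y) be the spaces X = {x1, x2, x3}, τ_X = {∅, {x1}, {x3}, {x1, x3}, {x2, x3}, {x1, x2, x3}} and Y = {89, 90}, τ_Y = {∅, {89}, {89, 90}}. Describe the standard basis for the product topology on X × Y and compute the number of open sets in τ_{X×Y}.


Basis B = {∅ × ∅, {x1} × {89}, {x3} × {89}, {x1} × {89, 90}, {x1, x3} × {89}, {x2, x3} × {89}, {x3} × {89, 90}, {x1, x2, x3} × {89}, {x1, x3} × {89, 90}, {x2, x3} × {89, 90}, {x1, x2, x3} × {89, 90}}; |τ_{X×Y}| = 18.

Enumerate products U × V with U ∈ τ_X, V ∈ τ_Y (deduplicated):
  ∅ × ∅ = {} (∅)
  {x1} × {89} = {(x1,89)}
  {x3} × {89} = {(x3,89)}
  {x1} × {89, 90} = {(x1,89), (x1,90)}
  {x1, x3} × {89} = {(x1,89), (x3,89)}
  {x2, x3} × {89} = {(x2,89), (x3,89)}
  {x3} × {89, 90} = {(x3,89), (x3,90)}
  {x1, x2, x3} × {89} = {(x1,89), (x2,89), (x3,89)}
  {x1, x3} × {89, 90} = {(x1,89), (x1,90), (x3,89), (x3,90)}
  {x2, x3} × {89, 90} = {(x2,89), (x2,90), (x3,89), (x3,90)}
  {x1, x2, x3} × {89, 90} = {(x1,89), (x1,90), (x2,89), (x2,90), (x3,89), (x3,90)}
These 11 distinct sets form the basis B.
Close under arbitrary unions to get τ_{X×Y}; counting gives |τ_{X×Y}| = 18.


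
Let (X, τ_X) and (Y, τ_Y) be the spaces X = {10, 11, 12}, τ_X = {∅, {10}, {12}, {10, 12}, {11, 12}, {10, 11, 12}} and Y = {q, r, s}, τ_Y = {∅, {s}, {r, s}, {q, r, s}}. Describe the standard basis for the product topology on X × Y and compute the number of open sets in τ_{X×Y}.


Basis B = {∅ × ∅, {10} × {s}, {12} × {s}, {10} × {r, s}, {10, 12} × {s}, {11, 12} × {s}, {12} × {r, s}, {10} × {q, r, s}, {10, 11, 12} × {s}, {12} × {q, r, s}, {10, 12} × {r, s}, {11, 12} × {r, s}, {10, 12} × {q, r, s}, {10, 11, 12} × {r, s}, {11, 12} × {q, r, s}, {10, 11, 12} × {q, r, s}}; |τ_{X×Y}| = 40.

Enumerate products U × V with U ∈ τ_X, V ∈ τ_Y (deduplicated):
  ∅ × ∅ = {} (∅)
  {10} × {s} = {(10,s)}
  {12} × {s} = {(12,s)}
  {10} × {r, s} = {(10,r), (10,s)}
  {10, 12} × {s} = {(10,s), (12,s)}
  {11, 12} × {s} = {(11,s), (12,s)}
  {12} × {r, s} = {(12,r), (12,s)}
  {10} × {q, r, s} = {(10,q), (10,r), (10,s)}
  {10, 11, 12} × {s} = {(10,s), (11,s), (12,s)}
  {12} × {q, r, s} = {(12,q), (12,r), (12,s)}
  {10, 12} × {r, s} = {(10,r), (10,s), (12,r), (12,s)}
  {11, 12} × {r, s} = {(11,r), (11,s), (12,r), (12,s)}
  {10, 12} × {q, r, s} = {(10,q), (10,r), (10,s), (12,q), (12,r), (12,s)}
  {10, 11, 12} × {r, s} = {(10,r), (10,s), (11,r), (11,s), (12,r), (12,s)}
  {11, 12} × {q, r, s} = {(11,q), (11,r), (11,s), (12,q), (12,r), (12,s)}
  {10, 11, 12} × {q, r, s} = {(10,q), (10,r), (10,s), (11,q), (11,r), (11,s), (12,q), (12,r), (12,s)}
These 16 distinct sets form the basis B.
Close under arbitrary unions to get τ_{X×Y}; counting gives |τ_{X×Y}| = 40.


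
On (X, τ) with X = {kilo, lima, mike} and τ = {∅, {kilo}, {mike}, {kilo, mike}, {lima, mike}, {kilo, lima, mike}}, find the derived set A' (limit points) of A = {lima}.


A' = ∅

For each x ∈ X, list the open sets U ∈ τ with x ∈ U, then check whether U ∩ (A ∖ {x}) ≠ ∅ for every such U.
  x = kilo: open {kilo} ∋ x has {kilo} ∩ (A ∖ {kilo}) = ∅, so x is NOT a limit point.
  x = lima: open {lima, mike} ∋ x has {lima, mike} ∩ (A ∖ {lima}) = ∅, so x is NOT a limit point.
  x = mike: open {mike} ∋ x has {mike} ∩ (A ∖ {mike}) = ∅, so x is NOT a limit point.
Collecting: A' = ∅.


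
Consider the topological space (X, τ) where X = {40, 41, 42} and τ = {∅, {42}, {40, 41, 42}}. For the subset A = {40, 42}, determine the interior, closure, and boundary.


int(A) = {42}, cl(A) = {40, 41, 42}, ∂A = {40, 41}.

Closed sets in (X, τ) are complements of opens:
  closed(X, τ) = {∅, {40, 41}, {40, 41, 42}}.
int(A) = ⋃ {U ∈ τ : U ⊆ A}. Opens contained in A: ∅, {42}.
Taking the union of these: int(A) = {42}.
cl(A) = ⋂ {C closed : A ⊆ C}. Closed sets containing A: {40, 41, 42}.
Intersecting these: cl(A) = {40, 41, 42}.
∂A = cl(A) ∖ int(A) = {40, 41, 42} ∖ {42} = {40, 41}.


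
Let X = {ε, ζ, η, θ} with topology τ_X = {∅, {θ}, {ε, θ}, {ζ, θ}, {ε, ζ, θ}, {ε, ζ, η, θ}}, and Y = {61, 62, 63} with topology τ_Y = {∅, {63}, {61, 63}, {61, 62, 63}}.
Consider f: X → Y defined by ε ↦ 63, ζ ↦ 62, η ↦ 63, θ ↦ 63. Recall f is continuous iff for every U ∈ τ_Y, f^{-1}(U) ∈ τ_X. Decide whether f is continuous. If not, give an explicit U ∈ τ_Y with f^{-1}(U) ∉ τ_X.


f is NOT continuous.

Compute f^{-1}(U) for each U ∈ τ_Y:
  U = ∅: f^{-1}(U) = ∅ ∈ τ_X ✓.
  U = {63}: f^{-1}(U) = {ε, η, θ} ∉ τ_X ✗.
  U = {61, 63}: f^{-1}(U) = {ε, η, θ} ∉ τ_X ✗.
  U = {61, 62, 63}: f^{-1}(U) = {ε, ζ, η, θ} ∈ τ_X ✓.
Found U = {63} with f^{-1}(U) = {ε, η, θ} not in τ_X. Therefore f is NOT continuous.


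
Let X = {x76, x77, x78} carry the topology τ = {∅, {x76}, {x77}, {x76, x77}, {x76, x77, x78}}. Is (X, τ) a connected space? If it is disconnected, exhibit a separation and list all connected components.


(X, τ) is connected.

Find clopen sets (U ∈ τ with X ∖ U ∈ τ):
  U = ∅, X ∖ U = {x76, x77, x78} — both open, so U is clopen.
  U = {x76, x77, x78}, X ∖ U = ∅ — both open, so U is clopen.
Only trivial clopens (∅ and X) exist, so (X, τ) is connected.
Compute connected components by grouping points that agree on all clopens:
  component: {x76, x77, x78}


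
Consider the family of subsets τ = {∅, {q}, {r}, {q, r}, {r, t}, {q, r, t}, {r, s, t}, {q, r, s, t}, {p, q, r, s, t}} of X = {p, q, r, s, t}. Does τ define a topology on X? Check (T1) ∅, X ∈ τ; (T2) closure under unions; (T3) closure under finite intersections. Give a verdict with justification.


τ IS a topology on X.

Axiom (T1): ∅ ∈ τ? Yes; X ∈ τ? Yes.
Axiom (T2/T3): check pairwise unions and intersections of members of τ.
All pairwise intersections and unions checked — each lies in τ. Therefore τ satisfies (T1), (T2), (T3): it IS a topology on X.


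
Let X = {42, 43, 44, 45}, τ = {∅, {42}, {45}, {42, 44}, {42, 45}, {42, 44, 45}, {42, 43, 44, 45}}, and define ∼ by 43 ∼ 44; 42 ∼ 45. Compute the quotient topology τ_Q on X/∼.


X/∼ = {[42=45], [43=44]}; |τ_Q| = 3.

Equivalence classes: [42=45], [43=44].
Quotient map π: X → X/∼ sends 42 ↦ [42=45], 43 ↦ [43=44], 44 ↦ [43=44], 45 ↦ [42=45].
For each subset V ⊆ X/∼, compute π^{-1}(V) ⊆ X and check whether π^{-1}(V) ∈ τ. V is open in τ_Q iff π^{-1}(V) ∈ τ.
  V = {}: π^{-1}(V) = ∅ ∈ τ ✓.
  V = {[42=45]}: π^{-1}(V) = {42, 45} ∈ τ ✓.
  V = {[43=44]}: π^{-1}(V) = {43, 44} ∉ τ ✗.
  V = {[42=45], [43=44]}: π^{-1}(V) = {42, 43, 44, 45} ∈ τ ✓.
Open sets in the quotient: τ_Q = {{}, {[42=45]}, {[42=45], [43=44]}} (3 elements).


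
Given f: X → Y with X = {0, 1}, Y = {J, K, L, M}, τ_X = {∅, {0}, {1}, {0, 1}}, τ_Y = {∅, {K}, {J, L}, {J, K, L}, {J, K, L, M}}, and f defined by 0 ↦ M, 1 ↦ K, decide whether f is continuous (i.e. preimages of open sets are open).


f IS continuous.

Compute f^{-1}(U) for each U ∈ τ_Y:
  U = ∅: f^{-1}(U) = ∅ ∈ τ_X ✓.
  U = {K}: f^{-1}(U) = {1} ∈ τ_X ✓.
  U = {J, L}: f^{-1}(U) = ∅ ∈ τ_X ✓.
  U = {J, K, L}: f^{-1}(U) = {1} ∈ τ_X ✓.
  U = {J, K, L, M}: f^{-1}(U) = {0, 1} ∈ τ_X ✓.
Every preimage lies in τ_X, so f IS continuous.


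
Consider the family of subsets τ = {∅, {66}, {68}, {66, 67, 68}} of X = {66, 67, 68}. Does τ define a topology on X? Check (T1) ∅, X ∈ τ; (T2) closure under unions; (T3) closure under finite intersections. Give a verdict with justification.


τ is NOT a topology on X.

Axiom (T1): ∅ ∈ τ? Yes; X ∈ τ? Yes.
Axiom (T2/T3): check pairwise unions and intersections of members of τ.
Counterexample for (T2): {66} ∪ {68} = {66, 68} ∉ τ. Therefore τ is NOT a topology.


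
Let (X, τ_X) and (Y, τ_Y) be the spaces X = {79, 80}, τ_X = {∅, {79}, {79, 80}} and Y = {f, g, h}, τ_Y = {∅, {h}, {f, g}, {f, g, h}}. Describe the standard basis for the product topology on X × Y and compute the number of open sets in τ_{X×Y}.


Basis B = {∅ × ∅, {79} × {h}, {79} × {f, g}, {79, 80} × {h}, {79} × {f, g, h}, {79, 80} × {f, g}, {79, 80} × {f, g, h}}; |τ_{X×Y}| = 9.

Enumerate products U × V with U ∈ τ_X, V ∈ τ_Y (deduplicated):
  ∅ × ∅ = {} (∅)
  {79} × {h} = {(79,h)}
  {79} × {f, g} = {(79,f), (79,g)}
  {79, 80} × {h} = {(79,h), (80,h)}
  {79} × {f, g, h} = {(79,f), (79,g), (79,h)}
  {79, 80} × {f, g} = {(79,f), (79,g), (80,f), (80,g)}
  {79, 80} × {f, g, h} = {(79,f), (79,g), (79,h), (80,f), (80,g), (80,h)}
These 7 distinct sets form the basis B.
Close under arbitrary unions to get τ_{X×Y}; counting gives |τ_{X×Y}| = 9.


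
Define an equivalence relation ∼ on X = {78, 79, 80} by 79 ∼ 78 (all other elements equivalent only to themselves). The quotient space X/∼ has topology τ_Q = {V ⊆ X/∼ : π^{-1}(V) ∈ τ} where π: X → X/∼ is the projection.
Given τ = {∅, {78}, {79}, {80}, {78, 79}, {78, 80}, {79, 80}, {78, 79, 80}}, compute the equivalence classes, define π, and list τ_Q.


X/∼ = {[78=79], [80]}; |τ_Q| = 4.

Equivalence classes: [78=79], [80].
Quotient map π: X → X/∼ sends 78 ↦ [78=79], 79 ↦ [78=79], 80 ↦ [80].
For each subset V ⊆ X/∼, compute π^{-1}(V) ⊆ X and check whether π^{-1}(V) ∈ τ. V is open in τ_Q iff π^{-1}(V) ∈ τ.
  V = {}: π^{-1}(V) = ∅ ∈ τ ✓.
  V = {[78=79]}: π^{-1}(V) = {78, 79} ∈ τ ✓.
  V = {[80]}: π^{-1}(V) = {80} ∈ τ ✓.
  V = {[78=79], [80]}: π^{-1}(V) = {78, 79, 80} ∈ τ ✓.
Open sets in the quotient: τ_Q = {{}, {[78=79]}, {[80]}, {[78=79], [80]}} (4 elements).


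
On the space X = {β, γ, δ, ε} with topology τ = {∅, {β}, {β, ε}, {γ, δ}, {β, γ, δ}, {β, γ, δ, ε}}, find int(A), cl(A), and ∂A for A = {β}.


int(A) = {β}, cl(A) = {β, ε}, ∂A = {ε}.

Closed sets in (X, τ) are complements of opens:
  closed(X, τ) = {∅, {ε}, {β, ε}, {γ, δ}, {γ, δ, ε}, {β, γ, δ, ε}}.
int(A) = ⋃ {U ∈ τ : U ⊆ A}. Opens contained in A: ∅, {β}.
Taking the union of these: int(A) = {β}.
cl(A) = ⋂ {C closed : A ⊆ C}. Closed sets containing A: {β, ε}, {β, γ, δ, ε}.
Intersecting these: cl(A) = {β, ε}.
∂A = cl(A) ∖ int(A) = {β, ε} ∖ {β} = {ε}.
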